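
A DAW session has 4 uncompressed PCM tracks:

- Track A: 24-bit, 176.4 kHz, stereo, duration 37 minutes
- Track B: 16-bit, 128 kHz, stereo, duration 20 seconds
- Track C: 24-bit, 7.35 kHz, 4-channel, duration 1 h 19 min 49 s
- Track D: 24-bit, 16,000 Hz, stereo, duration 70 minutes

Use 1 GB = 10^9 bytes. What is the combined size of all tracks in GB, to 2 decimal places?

Track A: 37 minutes = 2,220 s; 176,400 × 2,220 × 3 × 2 = 2,349,648,000 bytes.
Track B: 128,000 × 20 × 2 × 2 = 10,240,000 bytes.
Track C: 1 h 19 min 49 s = 4,789 s; 7,350 × 4,789 × 3 × 4 = 422,389,800 bytes.
Track D: 70 minutes = 4,200 s; 16,000 × 4,200 × 3 × 2 = 403,200,000 bytes.
Total = 3,185,477,800 bytes = 3.19 GB.

3.19 GB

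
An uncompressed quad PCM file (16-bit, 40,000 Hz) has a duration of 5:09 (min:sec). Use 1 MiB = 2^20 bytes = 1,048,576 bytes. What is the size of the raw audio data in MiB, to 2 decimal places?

94.30 MiB

Duration = 5:09 (min:sec) = 309 s.
Bytes = 40,000 samples/s × 309 s × 2 bytes/sample × 4 ch = 98,880,000 bytes.
98,880,000 / 1,048,576 = 94.30 MiB.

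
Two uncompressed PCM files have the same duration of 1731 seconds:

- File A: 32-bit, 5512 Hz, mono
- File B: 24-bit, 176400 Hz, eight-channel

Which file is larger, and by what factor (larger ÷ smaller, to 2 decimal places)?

File B, by a factor of 192.02

File A: 5,512 × 4 × 1 = 22,048 bytes/s.
File B: 176,400 × 3 × 8 = 4,233,600 bytes/s.
File B is larger; ratio = 7,328,361,600 / 38,165,088 = 192.02.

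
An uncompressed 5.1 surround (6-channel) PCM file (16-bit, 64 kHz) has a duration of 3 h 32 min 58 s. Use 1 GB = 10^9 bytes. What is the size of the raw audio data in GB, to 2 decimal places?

Duration = 3 h 32 min 58 s = 12,778 s.
Bytes = 64,000 samples/s × 12,778 s × 2 bytes/sample × 6 ch = 9,813,504,000 bytes.
9,813,504,000 / 1,000,000,000 = 9.81 GB.

9.81 GB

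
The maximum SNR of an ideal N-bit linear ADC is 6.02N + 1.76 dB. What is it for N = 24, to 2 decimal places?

146.24 dB

6.02 × 24 + 1.76 = 146.24 dB.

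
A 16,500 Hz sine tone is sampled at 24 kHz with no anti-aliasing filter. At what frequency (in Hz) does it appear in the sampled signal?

7,500 Hz

Nyquist = 24,000/2 = 12,000 Hz; 16,500 Hz exceeds it.
Alias = |16,500 − 1×24,000| = |16,500 − 24,000| = 7,500 Hz.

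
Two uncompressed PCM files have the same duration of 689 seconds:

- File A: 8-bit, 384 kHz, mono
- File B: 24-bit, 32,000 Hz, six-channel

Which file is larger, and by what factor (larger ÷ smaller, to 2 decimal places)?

File B, by a factor of 1.50

File A: 384,000 × 1 × 1 = 384,000 bytes/s.
File B: 32,000 × 3 × 6 = 576,000 bytes/s.
File B is larger; ratio = 396,864,000 / 264,576,000 = 1.50.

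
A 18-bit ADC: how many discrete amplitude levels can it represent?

262,144 levels

2^18 = 262,144.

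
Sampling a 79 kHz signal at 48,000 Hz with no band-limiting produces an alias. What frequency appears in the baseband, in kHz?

17 kHz

Nyquist = 48,000/2 = 24,000 Hz; 79,000 Hz exceeds it.
Alias = |79,000 − 2×48,000| = |79,000 − 96,000| = 17,000 Hz = 17 kHz.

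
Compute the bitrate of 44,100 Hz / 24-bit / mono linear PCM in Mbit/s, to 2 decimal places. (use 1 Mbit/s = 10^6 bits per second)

1.06 Mbit/s

Bit rate = 44,100 × 24 × 1 = 1,058,400 bits/s.
= 1.06 Mbit/s.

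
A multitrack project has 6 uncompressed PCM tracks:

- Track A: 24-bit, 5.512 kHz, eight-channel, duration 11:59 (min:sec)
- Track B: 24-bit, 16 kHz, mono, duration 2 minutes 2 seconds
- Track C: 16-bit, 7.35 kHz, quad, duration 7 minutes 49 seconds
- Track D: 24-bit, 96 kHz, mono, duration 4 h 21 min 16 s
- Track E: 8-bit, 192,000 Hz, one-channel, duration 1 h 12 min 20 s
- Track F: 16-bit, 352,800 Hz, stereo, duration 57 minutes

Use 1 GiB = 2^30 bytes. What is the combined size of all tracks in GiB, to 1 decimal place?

9.6 GiB

Track A: 11:59 (min:sec) = 719 s; 5,512 × 719 × 3 × 8 = 95,115,072 bytes.
Track B: 2 minutes 2 seconds = 122 s; 16,000 × 122 × 3 × 1 = 5,856,000 bytes.
Track C: 7 minutes 49 seconds = 469 s; 7,350 × 469 × 2 × 4 = 27,577,200 bytes.
Track D: 4 h 21 min 16 s = 15,676 s; 96,000 × 15,676 × 3 × 1 = 4,514,688,000 bytes.
Track E: 1 h 12 min 20 s = 4,340 s; 192,000 × 4,340 × 1 × 1 = 833,280,000 bytes.
Track F: 57 minutes = 3,420 s; 352,800 × 3,420 × 2 × 2 = 4,826,304,000 bytes.
Total = 10,302,820,272 bytes = 9.6 GiB.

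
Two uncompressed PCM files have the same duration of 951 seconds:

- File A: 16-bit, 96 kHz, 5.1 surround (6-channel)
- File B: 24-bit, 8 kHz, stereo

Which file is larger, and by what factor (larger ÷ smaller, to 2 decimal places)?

File A, by a factor of 24.00

File A: 96,000 × 2 × 6 = 1,152,000 bytes/s.
File B: 8,000 × 3 × 2 = 48,000 bytes/s.
File A is larger; ratio = 1,095,552,000 / 45,648,000 = 24.00.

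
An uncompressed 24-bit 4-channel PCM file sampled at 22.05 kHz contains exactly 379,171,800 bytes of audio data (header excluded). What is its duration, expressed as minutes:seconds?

Byte rate = 22,050 × 3 × 4 = 264,600 bytes/s.
Duration = 379,171,800 / 264,600 = 1,433 s.
1,433 s = 23:53.

23:53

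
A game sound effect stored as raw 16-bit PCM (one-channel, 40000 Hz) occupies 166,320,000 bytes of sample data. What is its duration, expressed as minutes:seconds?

Byte rate = 40,000 × 2 × 1 = 80,000 bytes/s.
Duration = 166,320,000 / 80,000 = 2,079 s.
2,079 s = 34:39.

34:39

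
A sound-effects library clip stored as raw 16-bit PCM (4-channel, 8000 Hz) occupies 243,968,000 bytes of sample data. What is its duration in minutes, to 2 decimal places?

63.53 minutes

Byte rate = 8,000 × 2 × 4 = 64,000 bytes/s.
Duration = 243,968,000 / 64,000 = 3,812 s.
3,812 s / 60 = 63.53 minutes.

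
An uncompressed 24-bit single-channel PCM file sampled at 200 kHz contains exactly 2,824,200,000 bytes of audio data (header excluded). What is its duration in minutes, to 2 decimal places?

Byte rate = 200,000 × 3 × 1 = 600,000 bytes/s.
Duration = 2,824,200,000 / 600,000 = 4,707 s.
4,707 s / 60 = 78.45 minutes.

78.45 minutes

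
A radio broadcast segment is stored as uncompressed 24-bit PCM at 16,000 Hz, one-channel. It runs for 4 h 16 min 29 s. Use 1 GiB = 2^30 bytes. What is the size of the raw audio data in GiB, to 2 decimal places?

Duration = 4 h 16 min 29 s = 15,389 s.
Bytes = 16,000 samples/s × 15,389 s × 3 bytes/sample × 1 ch = 738,672,000 bytes.
738,672,000 / 1,073,741,824 = 0.69 GiB.

0.69 GiB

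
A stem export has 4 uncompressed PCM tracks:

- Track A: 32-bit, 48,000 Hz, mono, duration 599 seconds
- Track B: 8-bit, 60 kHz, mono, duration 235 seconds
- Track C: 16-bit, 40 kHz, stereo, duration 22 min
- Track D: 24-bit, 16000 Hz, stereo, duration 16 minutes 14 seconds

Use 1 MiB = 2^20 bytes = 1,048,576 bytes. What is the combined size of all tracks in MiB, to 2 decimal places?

Track A: 48,000 × 599 × 4 × 1 = 115,008,000 bytes.
Track B: 60,000 × 235 × 1 × 1 = 14,100,000 bytes.
Track C: 22 min = 1,320 s; 40,000 × 1,320 × 2 × 2 = 211,200,000 bytes.
Track D: 16 minutes 14 seconds = 974 s; 16,000 × 974 × 3 × 2 = 93,504,000 bytes.
Total = 433,812,000 bytes = 413.72 MiB.

413.72 MiB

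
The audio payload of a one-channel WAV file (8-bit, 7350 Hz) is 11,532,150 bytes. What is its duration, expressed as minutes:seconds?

26:09

Byte rate = 7,350 × 1 × 1 = 7,350 bytes/s.
Duration = 11,532,150 / 7,350 = 1,569 s.
1,569 s = 26:09.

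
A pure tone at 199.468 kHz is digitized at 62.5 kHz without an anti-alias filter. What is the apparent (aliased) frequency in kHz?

11.968 kHz

Nyquist = 62,500/2 = 31,250 Hz; 199,468 Hz exceeds it.
Alias = |199,468 − 3×62,500| = |199,468 − 187,500| = 11,968 Hz = 11.968 kHz.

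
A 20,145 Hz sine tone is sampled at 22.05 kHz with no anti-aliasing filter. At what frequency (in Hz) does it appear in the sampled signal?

Nyquist = 22,050/2 = 11,025 Hz; 20,145 Hz exceeds it.
Alias = |20,145 − 1×22,050| = |20,145 − 22,050| = 1,905 Hz.

1,905 Hz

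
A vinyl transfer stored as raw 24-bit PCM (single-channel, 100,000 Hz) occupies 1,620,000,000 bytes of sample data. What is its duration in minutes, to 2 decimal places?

Byte rate = 100,000 × 3 × 1 = 300,000 bytes/s.
Duration = 1,620,000,000 / 300,000 = 5,400 s.
5,400 s / 60 = 90.00 minutes.

90.00 minutes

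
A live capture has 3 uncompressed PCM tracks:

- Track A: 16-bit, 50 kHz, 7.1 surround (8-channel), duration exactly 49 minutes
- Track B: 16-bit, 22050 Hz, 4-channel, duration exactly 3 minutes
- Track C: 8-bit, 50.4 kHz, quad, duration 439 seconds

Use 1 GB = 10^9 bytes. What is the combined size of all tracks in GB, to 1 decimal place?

2.5 GB

Track A: exactly 49 minutes = 2,940 s; 50,000 × 2,940 × 2 × 8 = 2,352,000,000 bytes.
Track B: exactly 3 minutes = 180 s; 22,050 × 180 × 2 × 4 = 31,752,000 bytes.
Track C: 50,400 × 439 × 1 × 4 = 88,502,400 bytes.
Total = 2,472,254,400 bytes = 2.5 GB.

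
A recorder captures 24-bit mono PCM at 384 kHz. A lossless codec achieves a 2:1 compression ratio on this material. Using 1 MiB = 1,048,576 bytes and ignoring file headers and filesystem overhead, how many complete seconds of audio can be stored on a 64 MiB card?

Uncompressed byte rate = 384,000 × 3 × 1 = 1,152,000 bytes/s.
After 2:1 compression, effective rate ≈ 576000 bytes/s.
Capacity = 64 × 1,048,576 = 67,108,864 bytes.
67,108,864 / effective rate ≈ 116.51 s → 116 seconds.

116 seconds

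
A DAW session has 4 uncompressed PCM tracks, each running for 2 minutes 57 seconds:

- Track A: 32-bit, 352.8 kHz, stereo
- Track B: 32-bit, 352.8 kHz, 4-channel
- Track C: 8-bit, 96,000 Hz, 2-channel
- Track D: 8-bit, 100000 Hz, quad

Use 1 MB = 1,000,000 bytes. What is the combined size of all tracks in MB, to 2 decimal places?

1603.48 MB

2 minutes 57 seconds = 177 s.
Track A: 352,800 × 177 × 4 × 2 = 499,564,800 bytes.
Track B: 352,800 × 177 × 4 × 4 = 999,129,600 bytes.
Track C: 96,000 × 177 × 1 × 2 = 33,984,000 bytes.
Track D: 100,000 × 177 × 1 × 4 = 70,800,000 bytes.
Total = 1,603,478,400 bytes = 1603.48 MB.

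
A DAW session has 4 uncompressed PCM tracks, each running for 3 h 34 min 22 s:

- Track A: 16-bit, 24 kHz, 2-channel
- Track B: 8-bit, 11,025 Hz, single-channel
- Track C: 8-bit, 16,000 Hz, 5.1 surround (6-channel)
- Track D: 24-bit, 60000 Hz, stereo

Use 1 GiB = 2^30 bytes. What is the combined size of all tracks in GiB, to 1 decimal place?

6.7 GiB

3 h 34 min 22 s = 12,862 s.
Track A: 24,000 × 12,862 × 2 × 2 = 1,234,752,000 bytes.
Track B: 11,025 × 12,862 × 1 × 1 = 141,803,550 bytes.
Track C: 16,000 × 12,862 × 1 × 6 = 1,234,752,000 bytes.
Track D: 60,000 × 12,862 × 3 × 2 = 4,630,320,000 bytes.
Total = 7,241,627,550 bytes = 6.7 GiB.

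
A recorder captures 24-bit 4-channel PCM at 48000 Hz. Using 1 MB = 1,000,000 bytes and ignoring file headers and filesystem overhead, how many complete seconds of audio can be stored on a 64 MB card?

Uncompressed byte rate = 48,000 × 3 × 4 = 576,000 bytes/s.
Capacity = 64 × 1,000,000 = 64,000,000 bytes.
64,000,000 / 576,000 ≈ 111.11 s → 111 seconds.

111 seconds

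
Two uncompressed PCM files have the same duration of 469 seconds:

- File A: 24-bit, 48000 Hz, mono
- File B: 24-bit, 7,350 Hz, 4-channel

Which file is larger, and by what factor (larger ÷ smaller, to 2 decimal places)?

File A: 48,000 × 3 × 1 = 144,000 bytes/s.
File B: 7,350 × 3 × 4 = 88,200 bytes/s.
File A is larger; ratio = 67,536,000 / 41,365,800 = 1.63.

File A, by a factor of 1.63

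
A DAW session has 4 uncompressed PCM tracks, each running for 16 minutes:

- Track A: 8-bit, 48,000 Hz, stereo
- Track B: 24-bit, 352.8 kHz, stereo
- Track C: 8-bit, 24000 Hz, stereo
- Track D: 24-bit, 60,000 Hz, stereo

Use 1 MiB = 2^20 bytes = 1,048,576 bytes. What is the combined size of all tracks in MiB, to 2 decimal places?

16 minutes = 960 s.
Track A: 48,000 × 960 × 1 × 2 = 92,160,000 bytes.
Track B: 352,800 × 960 × 3 × 2 = 2,032,128,000 bytes.
Track C: 24,000 × 960 × 1 × 2 = 46,080,000 bytes.
Track D: 60,000 × 960 × 3 × 2 = 345,600,000 bytes.
Total = 2,515,968,000 bytes = 2399.41 MiB.

2399.41 MiB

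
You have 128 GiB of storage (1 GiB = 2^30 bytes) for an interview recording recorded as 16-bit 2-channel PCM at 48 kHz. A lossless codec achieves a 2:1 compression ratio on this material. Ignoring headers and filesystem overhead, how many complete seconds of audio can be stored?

1,431,655 seconds

Uncompressed byte rate = 48,000 × 2 × 2 = 192,000 bytes/s.
After 2:1 compression, effective rate ≈ 96000 bytes/s.
Capacity = 128 × 1,073,741,824 = 137,438,953,472 bytes.
137,438,953,472 / effective rate ≈ 1431655.77 s → 1,431,655 seconds.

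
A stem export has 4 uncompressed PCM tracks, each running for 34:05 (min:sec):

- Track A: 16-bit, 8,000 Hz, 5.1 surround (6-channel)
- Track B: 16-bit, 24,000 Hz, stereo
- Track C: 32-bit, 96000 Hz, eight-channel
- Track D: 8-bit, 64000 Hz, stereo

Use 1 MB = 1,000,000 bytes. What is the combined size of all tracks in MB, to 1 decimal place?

34:05 (min:sec) = 2,045 s.
Track A: 8,000 × 2,045 × 2 × 6 = 196,320,000 bytes.
Track B: 24,000 × 2,045 × 2 × 2 = 196,320,000 bytes.
Track C: 96,000 × 2,045 × 4 × 8 = 6,282,240,000 bytes.
Track D: 64,000 × 2,045 × 1 × 2 = 261,760,000 bytes.
Total = 6,936,640,000 bytes = 6936.6 MB.

6936.6 MB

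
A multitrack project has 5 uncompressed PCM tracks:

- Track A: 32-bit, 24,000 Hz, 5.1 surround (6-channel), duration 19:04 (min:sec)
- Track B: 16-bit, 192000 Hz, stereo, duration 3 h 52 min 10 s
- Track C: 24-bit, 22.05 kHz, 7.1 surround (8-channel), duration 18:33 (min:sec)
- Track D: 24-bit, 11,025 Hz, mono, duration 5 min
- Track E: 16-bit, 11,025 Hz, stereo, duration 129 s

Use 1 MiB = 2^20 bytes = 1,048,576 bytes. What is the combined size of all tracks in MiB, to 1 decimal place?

Track A: 19:04 (min:sec) = 1,144 s; 24,000 × 1,144 × 4 × 6 = 658,944,000 bytes.
Track B: 3 h 52 min 10 s = 13,930 s; 192,000 × 13,930 × 2 × 2 = 10,698,240,000 bytes.
Track C: 18:33 (min:sec) = 1,113 s; 22,050 × 1,113 × 3 × 8 = 588,999,600 bytes.
Track D: 5 min = 300 s; 11,025 × 300 × 3 × 1 = 9,922,500 bytes.
Track E: 11,025 × 129 × 2 × 2 = 5,688,900 bytes.
Total = 11,961,795,000 bytes = 11407.7 MiB.

11407.7 MiB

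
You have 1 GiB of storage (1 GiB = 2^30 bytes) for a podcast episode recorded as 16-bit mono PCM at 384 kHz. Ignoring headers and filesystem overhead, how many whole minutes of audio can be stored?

Uncompressed byte rate = 384,000 × 2 × 1 = 768,000 bytes/s.
Capacity = 1 × 1,073,741,824 = 1,073,741,824 bytes.
1,073,741,824 / 768,000 ≈ 1398.1 s → 23 minutes.

23 minutes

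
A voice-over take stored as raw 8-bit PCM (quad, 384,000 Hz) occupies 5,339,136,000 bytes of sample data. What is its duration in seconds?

3,476 seconds

Byte rate = 384,000 × 1 × 4 = 1,536,000 bytes/s.
Duration = 5,339,136,000 / 1,536,000 = 3,476 s.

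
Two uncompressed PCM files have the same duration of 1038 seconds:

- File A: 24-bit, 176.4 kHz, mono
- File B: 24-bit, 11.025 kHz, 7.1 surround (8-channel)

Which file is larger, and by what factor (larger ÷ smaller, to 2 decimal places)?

File A, by a factor of 2.00

File A: 176,400 × 3 × 1 = 529,200 bytes/s.
File B: 11,025 × 3 × 8 = 264,600 bytes/s.
File A is larger; ratio = 549,309,600 / 274,654,800 = 2.00.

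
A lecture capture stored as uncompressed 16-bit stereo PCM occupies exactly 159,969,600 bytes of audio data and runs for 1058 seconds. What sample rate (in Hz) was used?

37,800 Hz

Bytes = sample_rate × seconds × bytes_per_sample × channels.
sample_rate = 159,969,600 / (1,058 × 2 × 2) = 159,969,600 / 4,232 = 37,800 Hz.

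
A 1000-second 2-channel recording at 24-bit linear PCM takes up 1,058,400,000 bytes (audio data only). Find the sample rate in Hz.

Bytes = sample_rate × seconds × bytes_per_sample × channels.
sample_rate = 1,058,400,000 / (1,000 × 3 × 2) = 1,058,400,000 / 6,000 = 176,400 Hz.

176,400 Hz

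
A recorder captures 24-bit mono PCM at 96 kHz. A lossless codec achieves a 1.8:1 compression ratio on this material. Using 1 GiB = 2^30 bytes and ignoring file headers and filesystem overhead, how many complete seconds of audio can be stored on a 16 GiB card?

Uncompressed byte rate = 96,000 × 3 × 1 = 288,000 bytes/s.
After 1.8:1 compression, effective rate ≈ 160000 bytes/s.
Capacity = 16 × 1,073,741,824 = 17,179,869,184 bytes.
17,179,869,184 / effective rate ≈ 107374.18 s → 107,374 seconds.

107,374 seconds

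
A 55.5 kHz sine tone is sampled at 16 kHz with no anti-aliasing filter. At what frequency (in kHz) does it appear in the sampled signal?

Nyquist = 16,000/2 = 8,000 Hz; 55,500 Hz exceeds it.
Alias = |55,500 − 3×16,000| = |55,500 − 48,000| = 7,500 Hz = 7.5 kHz.

7.5 kHz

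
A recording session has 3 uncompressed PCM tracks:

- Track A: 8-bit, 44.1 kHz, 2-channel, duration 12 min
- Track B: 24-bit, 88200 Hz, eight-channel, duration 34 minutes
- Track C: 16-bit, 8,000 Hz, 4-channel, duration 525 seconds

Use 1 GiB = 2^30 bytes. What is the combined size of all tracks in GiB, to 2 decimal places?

4.11 GiB

Track A: 12 min = 720 s; 44,100 × 720 × 1 × 2 = 63,504,000 bytes.
Track B: 34 minutes = 2,040 s; 88,200 × 2,040 × 3 × 8 = 4,318,272,000 bytes.
Track C: 8,000 × 525 × 2 × 4 = 33,600,000 bytes.
Total = 4,415,376,000 bytes = 4.11 GiB.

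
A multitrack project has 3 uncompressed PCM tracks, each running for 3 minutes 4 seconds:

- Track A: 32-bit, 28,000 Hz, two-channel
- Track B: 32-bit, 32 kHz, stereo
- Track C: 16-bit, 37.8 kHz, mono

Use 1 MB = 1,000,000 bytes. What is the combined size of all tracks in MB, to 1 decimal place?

3 minutes 4 seconds = 184 s.
Track A: 28,000 × 184 × 4 × 2 = 41,216,000 bytes.
Track B: 32,000 × 184 × 4 × 2 = 47,104,000 bytes.
Track C: 37,800 × 184 × 2 × 1 = 13,910,400 bytes.
Total = 102,230,400 bytes = 102.2 MB.

102.2 MB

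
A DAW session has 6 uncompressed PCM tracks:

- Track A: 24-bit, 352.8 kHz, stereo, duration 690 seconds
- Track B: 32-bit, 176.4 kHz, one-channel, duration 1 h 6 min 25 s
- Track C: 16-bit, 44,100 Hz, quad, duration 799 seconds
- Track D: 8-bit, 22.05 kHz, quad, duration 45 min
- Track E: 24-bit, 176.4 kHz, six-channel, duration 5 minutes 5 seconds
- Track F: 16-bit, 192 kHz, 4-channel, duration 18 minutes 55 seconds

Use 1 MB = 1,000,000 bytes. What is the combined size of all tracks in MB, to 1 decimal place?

Track A: 352,800 × 690 × 3 × 2 = 1,460,592,000 bytes.
Track B: 1 h 6 min 25 s = 3,985 s; 176,400 × 3,985 × 4 × 1 = 2,811,816,000 bytes.
Track C: 44,100 × 799 × 2 × 4 = 281,887,200 bytes.
Track D: 45 min = 2,700 s; 22,050 × 2,700 × 1 × 4 = 238,140,000 bytes.
Track E: 5 minutes 5 seconds = 305 s; 176,400 × 305 × 3 × 6 = 968,436,000 bytes.
Track F: 18 minutes 55 seconds = 1,135 s; 192,000 × 1,135 × 2 × 4 = 1,743,360,000 bytes.
Total = 7,504,231,200 bytes = 7504.2 MB.

7504.2 MB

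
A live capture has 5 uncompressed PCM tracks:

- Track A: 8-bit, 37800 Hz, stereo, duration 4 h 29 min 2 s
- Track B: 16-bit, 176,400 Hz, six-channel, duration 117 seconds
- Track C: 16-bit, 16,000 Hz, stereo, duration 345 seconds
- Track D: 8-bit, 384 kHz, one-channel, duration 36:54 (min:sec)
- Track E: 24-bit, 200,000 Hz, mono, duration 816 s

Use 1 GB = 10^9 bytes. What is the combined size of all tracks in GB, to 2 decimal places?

2.83 GB

Track A: 4 h 29 min 2 s = 16,142 s; 37,800 × 16,142 × 1 × 2 = 1,220,335,200 bytes.
Track B: 176,400 × 117 × 2 × 6 = 247,665,600 bytes.
Track C: 16,000 × 345 × 2 × 2 = 22,080,000 bytes.
Track D: 36:54 (min:sec) = 2,214 s; 384,000 × 2,214 × 1 × 1 = 850,176,000 bytes.
Track E: 200,000 × 816 × 3 × 1 = 489,600,000 bytes.
Total = 2,829,856,800 bytes = 2.83 GB.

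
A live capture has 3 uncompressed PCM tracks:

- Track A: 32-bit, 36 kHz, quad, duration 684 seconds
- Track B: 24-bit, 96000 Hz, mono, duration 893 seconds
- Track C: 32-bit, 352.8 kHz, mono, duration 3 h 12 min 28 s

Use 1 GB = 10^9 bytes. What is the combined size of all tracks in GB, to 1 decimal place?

Track A: 36,000 × 684 × 4 × 4 = 393,984,000 bytes.
Track B: 96,000 × 893 × 3 × 1 = 257,184,000 bytes.
Track C: 3 h 12 min 28 s = 11,548 s; 352,800 × 11,548 × 4 × 1 = 16,296,537,600 bytes.
Total = 16,947,705,600 bytes = 16.9 GB.

16.9 GB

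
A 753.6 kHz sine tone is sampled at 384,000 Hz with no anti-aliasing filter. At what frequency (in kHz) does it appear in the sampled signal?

Nyquist = 384,000/2 = 192,000 Hz; 753,600 Hz exceeds it.
Alias = |753,600 − 2×384,000| = |753,600 − 768,000| = 14,400 Hz = 14.4 kHz.

14.4 kHz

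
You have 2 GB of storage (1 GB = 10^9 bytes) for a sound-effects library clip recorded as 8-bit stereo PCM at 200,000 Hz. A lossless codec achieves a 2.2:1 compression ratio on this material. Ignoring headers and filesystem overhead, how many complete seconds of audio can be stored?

11,000 seconds

Uncompressed byte rate = 200,000 × 1 × 2 = 400,000 bytes/s.
After 2.2:1 compression, effective rate ≈ 181818.18 bytes/s.
Capacity = 2 × 1,000,000,000 = 2,000,000,000 bytes.
2,000,000,000 / effective rate ≈ 11000 s → 11,000 seconds.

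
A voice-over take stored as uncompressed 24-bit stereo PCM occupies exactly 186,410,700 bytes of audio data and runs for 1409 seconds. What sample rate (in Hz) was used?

22,050 Hz

Bytes = sample_rate × seconds × bytes_per_sample × channels.
sample_rate = 186,410,700 / (1,409 × 3 × 2) = 186,410,700 / 8,454 = 22,050 Hz.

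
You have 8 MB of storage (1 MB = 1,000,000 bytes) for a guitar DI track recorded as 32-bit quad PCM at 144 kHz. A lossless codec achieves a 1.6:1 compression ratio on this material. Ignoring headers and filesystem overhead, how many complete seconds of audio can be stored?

Uncompressed byte rate = 144,000 × 4 × 4 = 2,304,000 bytes/s.
After 1.6:1 compression, effective rate ≈ 1440000 bytes/s.
Capacity = 8 × 1,000,000 = 8,000,000 bytes.
8,000,000 / effective rate ≈ 5.56 s → 5 seconds.

5 seconds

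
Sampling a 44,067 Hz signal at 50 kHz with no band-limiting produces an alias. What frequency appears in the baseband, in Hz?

Nyquist = 50,000/2 = 25,000 Hz; 44,067 Hz exceeds it.
Alias = |44,067 − 1×50,000| = |44,067 − 50,000| = 5,933 Hz.

5,933 Hz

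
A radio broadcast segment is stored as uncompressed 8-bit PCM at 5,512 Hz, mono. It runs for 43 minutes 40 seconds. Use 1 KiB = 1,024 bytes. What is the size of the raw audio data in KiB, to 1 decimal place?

14103.0 KiB

Duration = 43 minutes 40 seconds = 2,620 s.
Bytes = 5,512 samples/s × 2,620 s × 1 bytes/sample × 1 ch = 14,441,440 bytes.
14,441,440 / 1,024 = 14103.0 KiB.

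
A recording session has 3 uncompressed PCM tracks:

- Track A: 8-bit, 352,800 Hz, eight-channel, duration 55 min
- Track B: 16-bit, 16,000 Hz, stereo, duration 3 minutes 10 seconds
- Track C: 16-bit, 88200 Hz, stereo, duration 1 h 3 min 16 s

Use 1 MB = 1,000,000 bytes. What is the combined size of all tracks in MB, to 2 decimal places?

10665.31 MB

Track A: 55 min = 3,300 s; 352,800 × 3,300 × 1 × 8 = 9,313,920,000 bytes.
Track B: 3 minutes 10 seconds = 190 s; 16,000 × 190 × 2 × 2 = 12,160,000 bytes.
Track C: 1 h 3 min 16 s = 3,796 s; 88,200 × 3,796 × 2 × 2 = 1,339,228,800 bytes.
Total = 10,665,308,800 bytes = 10665.31 MB.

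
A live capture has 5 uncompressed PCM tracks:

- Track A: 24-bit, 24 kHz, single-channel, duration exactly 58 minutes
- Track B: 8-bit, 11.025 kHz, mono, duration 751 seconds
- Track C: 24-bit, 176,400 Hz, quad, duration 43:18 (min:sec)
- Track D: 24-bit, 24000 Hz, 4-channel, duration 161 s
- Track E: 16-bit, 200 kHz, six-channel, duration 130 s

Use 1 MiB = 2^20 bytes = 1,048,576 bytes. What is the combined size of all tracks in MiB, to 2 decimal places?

Track A: exactly 58 minutes = 3,480 s; 24,000 × 3,480 × 3 × 1 = 250,560,000 bytes.
Track B: 11,025 × 751 × 1 × 1 = 8,279,775 bytes.
Track C: 43:18 (min:sec) = 2,598 s; 176,400 × 2,598 × 3 × 4 = 5,499,446,400 bytes.
Track D: 24,000 × 161 × 3 × 4 = 46,368,000 bytes.
Track E: 200,000 × 130 × 2 × 6 = 312,000,000 bytes.
Total = 6,116,654,175 bytes = 5833.30 MiB.

5833.30 MiB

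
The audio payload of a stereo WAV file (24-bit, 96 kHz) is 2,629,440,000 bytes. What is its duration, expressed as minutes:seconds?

76:05

Byte rate = 96,000 × 3 × 2 = 576,000 bytes/s.
Duration = 2,629,440,000 / 576,000 = 4,565 s.
4,565 s = 76:05.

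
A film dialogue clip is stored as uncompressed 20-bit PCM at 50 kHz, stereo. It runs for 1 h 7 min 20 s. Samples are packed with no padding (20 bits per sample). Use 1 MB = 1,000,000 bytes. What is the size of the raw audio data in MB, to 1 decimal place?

1010.0 MB

Duration = 1 h 7 min 20 s = 4,040 s.
Bits = 50,000 × 4,040 × 20 × 2 = 8,080,000,000 bits = 1,010,000,000 bytes.
1,010,000,000 / 1,000,000 = 1010.0 MB.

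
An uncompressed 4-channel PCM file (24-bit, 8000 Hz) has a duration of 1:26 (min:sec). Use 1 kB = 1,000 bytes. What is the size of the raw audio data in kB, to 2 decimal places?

8256.00 kB

Duration = 1:26 (min:sec) = 86 s.
Bytes = 8,000 samples/s × 86 s × 3 bytes/sample × 4 ch = 8,256,000 bytes.
8,256,000 / 1,000 = 8256.00 kB.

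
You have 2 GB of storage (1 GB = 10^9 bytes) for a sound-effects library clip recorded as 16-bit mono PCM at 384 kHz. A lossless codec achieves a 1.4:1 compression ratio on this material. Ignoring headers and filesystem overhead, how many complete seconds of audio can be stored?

Uncompressed byte rate = 384,000 × 2 × 1 = 768,000 bytes/s.
After 1.4:1 compression, effective rate ≈ 548571.43 bytes/s.
Capacity = 2 × 1,000,000,000 = 2,000,000,000 bytes.
2,000,000,000 / effective rate ≈ 3645.83 s → 3,645 seconds.

3,645 seconds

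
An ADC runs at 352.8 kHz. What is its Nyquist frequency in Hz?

Nyquist frequency = sample rate / 2 = 352,800 / 2 = 176,400 Hz.

176,400 Hz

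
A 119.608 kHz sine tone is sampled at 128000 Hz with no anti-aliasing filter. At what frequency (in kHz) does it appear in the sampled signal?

Nyquist = 128,000/2 = 64,000 Hz; 119,608 Hz exceeds it.
Alias = |119,608 − 1×128,000| = |119,608 − 128,000| = 8,392 Hz = 8.392 kHz.

8.392 kHz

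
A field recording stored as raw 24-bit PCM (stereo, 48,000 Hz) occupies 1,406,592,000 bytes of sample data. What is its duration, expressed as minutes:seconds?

Byte rate = 48,000 × 3 × 2 = 288,000 bytes/s.
Duration = 1,406,592,000 / 288,000 = 4,884 s.
4,884 s = 81:24.

81:24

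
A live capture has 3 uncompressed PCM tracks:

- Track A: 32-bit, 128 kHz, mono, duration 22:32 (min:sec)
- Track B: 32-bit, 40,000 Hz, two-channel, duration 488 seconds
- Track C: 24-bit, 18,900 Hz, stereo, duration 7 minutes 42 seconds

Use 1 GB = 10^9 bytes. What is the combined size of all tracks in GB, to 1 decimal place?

Track A: 22:32 (min:sec) = 1,352 s; 128,000 × 1,352 × 4 × 1 = 692,224,000 bytes.
Track B: 40,000 × 488 × 4 × 2 = 156,160,000 bytes.
Track C: 7 minutes 42 seconds = 462 s; 18,900 × 462 × 3 × 2 = 52,390,800 bytes.
Total = 900,774,800 bytes = 0.9 GB.

0.9 GB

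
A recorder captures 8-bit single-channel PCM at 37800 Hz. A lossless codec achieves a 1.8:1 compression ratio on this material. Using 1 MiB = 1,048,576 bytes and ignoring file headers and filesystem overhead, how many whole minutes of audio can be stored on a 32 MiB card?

26 minutes

Uncompressed byte rate = 37,800 × 1 × 1 = 37,800 bytes/s.
After 1.8:1 compression, effective rate ≈ 21000 bytes/s.
Capacity = 32 × 1,048,576 = 33,554,432 bytes.
33,554,432 / effective rate ≈ 1597.83 s → 26 minutes.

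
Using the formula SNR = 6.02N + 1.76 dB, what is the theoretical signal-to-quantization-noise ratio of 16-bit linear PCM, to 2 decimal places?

98.08 dB

6.02 × 16 + 1.76 = 98.08 dB.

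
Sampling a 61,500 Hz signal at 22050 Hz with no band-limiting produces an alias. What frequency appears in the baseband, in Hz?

4,650 Hz

Nyquist = 22,050/2 = 11,025 Hz; 61,500 Hz exceeds it.
Alias = |61,500 − 3×22,050| = |61,500 − 66,150| = 4,650 Hz.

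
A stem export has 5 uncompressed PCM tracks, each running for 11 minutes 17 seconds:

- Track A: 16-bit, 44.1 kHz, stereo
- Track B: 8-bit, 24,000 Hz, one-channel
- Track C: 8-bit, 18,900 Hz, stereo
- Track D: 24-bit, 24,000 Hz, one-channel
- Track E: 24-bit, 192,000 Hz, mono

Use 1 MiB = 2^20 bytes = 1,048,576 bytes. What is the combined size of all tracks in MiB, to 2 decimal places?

572.16 MiB

11 minutes 17 seconds = 677 s.
Track A: 44,100 × 677 × 2 × 2 = 119,422,800 bytes.
Track B: 24,000 × 677 × 1 × 1 = 16,248,000 bytes.
Track C: 18,900 × 677 × 1 × 2 = 25,590,600 bytes.
Track D: 24,000 × 677 × 3 × 1 = 48,744,000 bytes.
Track E: 192,000 × 677 × 3 × 1 = 389,952,000 bytes.
Total = 599,957,400 bytes = 572.16 MiB.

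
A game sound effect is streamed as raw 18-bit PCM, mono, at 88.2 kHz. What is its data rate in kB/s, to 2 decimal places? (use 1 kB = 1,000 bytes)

198.45 kB/s

Bit rate = 88,200 × 18 × 1 = 1,587,600 bits/s.
1,587,600 / 8 = 198,450 B/s = 198.45 kB/s.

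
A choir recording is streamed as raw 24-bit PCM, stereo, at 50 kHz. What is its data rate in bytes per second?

Bit rate = 50,000 × 24 × 2 = 2,400,000 bits/s.
2,400,000 / 8 = 300,000 bytes/s.

300,000 bytes/s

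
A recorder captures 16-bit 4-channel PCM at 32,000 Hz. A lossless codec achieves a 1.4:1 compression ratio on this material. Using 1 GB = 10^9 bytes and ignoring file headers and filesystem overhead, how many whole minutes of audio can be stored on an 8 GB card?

Uncompressed byte rate = 32,000 × 2 × 4 = 256,000 bytes/s.
After 1.4:1 compression, effective rate ≈ 182857.14 bytes/s.
Capacity = 8 × 1,000,000,000 = 8,000,000,000 bytes.
8,000,000,000 / effective rate ≈ 43750 s → 729 minutes.

729 minutes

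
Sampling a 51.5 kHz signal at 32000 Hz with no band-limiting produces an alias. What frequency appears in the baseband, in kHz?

Nyquist = 32,000/2 = 16,000 Hz; 51,500 Hz exceeds it.
Alias = |51,500 − 2×32,000| = |51,500 − 64,000| = 12,500 Hz = 12.5 kHz.

12.5 kHz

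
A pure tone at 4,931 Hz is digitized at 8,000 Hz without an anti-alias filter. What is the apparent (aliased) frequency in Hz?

3,069 Hz

Nyquist = 8,000/2 = 4,000 Hz; 4,931 Hz exceeds it.
Alias = |4,931 − 1×8,000| = |4,931 − 8,000| = 3,069 Hz.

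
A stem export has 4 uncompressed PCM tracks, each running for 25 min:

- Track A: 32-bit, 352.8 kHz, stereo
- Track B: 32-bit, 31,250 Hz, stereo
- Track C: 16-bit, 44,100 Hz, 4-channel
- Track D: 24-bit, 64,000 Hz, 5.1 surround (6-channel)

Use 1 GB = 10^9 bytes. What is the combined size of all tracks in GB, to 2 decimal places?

25 min = 1,500 s.
Track A: 352,800 × 1,500 × 4 × 2 = 4,233,600,000 bytes.
Track B: 31,250 × 1,500 × 4 × 2 = 375,000,000 bytes.
Track C: 44,100 × 1,500 × 2 × 4 = 529,200,000 bytes.
Track D: 64,000 × 1,500 × 3 × 6 = 1,728,000,000 bytes.
Total = 6,865,800,000 bytes = 6.87 GB.

6.87 GB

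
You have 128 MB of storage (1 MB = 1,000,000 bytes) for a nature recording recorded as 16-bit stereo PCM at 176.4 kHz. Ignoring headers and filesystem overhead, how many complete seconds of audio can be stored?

181 seconds

Uncompressed byte rate = 176,400 × 2 × 2 = 705,600 bytes/s.
Capacity = 128 × 1,000,000 = 128,000,000 bytes.
128,000,000 / 705,600 ≈ 181.41 s → 181 seconds.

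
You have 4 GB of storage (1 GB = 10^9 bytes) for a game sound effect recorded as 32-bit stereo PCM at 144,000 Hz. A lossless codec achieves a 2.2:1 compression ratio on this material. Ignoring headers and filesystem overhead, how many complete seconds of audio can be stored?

Uncompressed byte rate = 144,000 × 4 × 2 = 1,152,000 bytes/s.
After 2.2:1 compression, effective rate ≈ 523636.36 bytes/s.
Capacity = 4 × 1,000,000,000 = 4,000,000,000 bytes.
4,000,000,000 / effective rate ≈ 7638.89 s → 7,638 seconds.

7,638 seconds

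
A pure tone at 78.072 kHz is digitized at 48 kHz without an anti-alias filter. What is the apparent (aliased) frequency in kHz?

17.928 kHz

Nyquist = 48,000/2 = 24,000 Hz; 78,072 Hz exceeds it.
Alias = |78,072 − 2×48,000| = |78,072 − 96,000| = 17,928 Hz = 17.928 kHz.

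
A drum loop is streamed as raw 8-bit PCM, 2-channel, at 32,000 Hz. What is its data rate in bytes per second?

Bit rate = 32,000 × 8 × 2 = 512,000 bits/s.
512,000 / 8 = 64,000 bytes/s.

64,000 bytes/s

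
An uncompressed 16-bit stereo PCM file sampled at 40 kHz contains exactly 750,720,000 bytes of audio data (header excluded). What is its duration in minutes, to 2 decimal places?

78.20 minutes

Byte rate = 40,000 × 2 × 2 = 160,000 bytes/s.
Duration = 750,720,000 / 160,000 = 4,692 s.
4,692 s / 60 = 78.20 minutes.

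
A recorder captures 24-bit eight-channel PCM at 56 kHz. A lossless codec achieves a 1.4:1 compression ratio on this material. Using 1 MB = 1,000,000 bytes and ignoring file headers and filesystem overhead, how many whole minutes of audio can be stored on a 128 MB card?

Uncompressed byte rate = 56,000 × 3 × 8 = 1,344,000 bytes/s.
After 1.4:1 compression, effective rate ≈ 960000 bytes/s.
Capacity = 128 × 1,000,000 = 128,000,000 bytes.
128,000,000 / effective rate ≈ 133.33 s → 2 minutes.

2 minutes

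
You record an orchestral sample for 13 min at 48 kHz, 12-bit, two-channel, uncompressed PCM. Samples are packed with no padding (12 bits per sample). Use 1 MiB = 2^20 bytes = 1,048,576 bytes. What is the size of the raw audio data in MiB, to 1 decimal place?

107.1 MiB

Duration = 13 min = 780 s.
Bits = 48,000 × 780 × 12 × 2 = 898,560,000 bits = 112,320,000 bytes.
112,320,000 / 1,048,576 = 107.1 MiB.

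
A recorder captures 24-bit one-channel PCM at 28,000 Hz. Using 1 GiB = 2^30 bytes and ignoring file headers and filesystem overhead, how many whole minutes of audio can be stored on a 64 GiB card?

Uncompressed byte rate = 28,000 × 3 × 1 = 84,000 bytes/s.
Capacity = 64 × 1,073,741,824 = 68,719,476,736 bytes.
68,719,476,736 / 84,000 ≈ 818089.01 s → 13,634 minutes.

13,634 minutes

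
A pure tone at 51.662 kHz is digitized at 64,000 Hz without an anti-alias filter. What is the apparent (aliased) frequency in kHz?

Nyquist = 64,000/2 = 32,000 Hz; 51,662 Hz exceeds it.
Alias = |51,662 − 1×64,000| = |51,662 − 64,000| = 12,338 Hz = 12.338 kHz.

12.338 kHz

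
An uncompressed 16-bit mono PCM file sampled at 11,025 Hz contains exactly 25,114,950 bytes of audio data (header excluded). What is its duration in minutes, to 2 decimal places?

Byte rate = 11,025 × 2 × 1 = 22,050 bytes/s.
Duration = 25,114,950 / 22,050 = 1,139 s.
1,139 s / 60 = 18.98 minutes.

18.98 minutes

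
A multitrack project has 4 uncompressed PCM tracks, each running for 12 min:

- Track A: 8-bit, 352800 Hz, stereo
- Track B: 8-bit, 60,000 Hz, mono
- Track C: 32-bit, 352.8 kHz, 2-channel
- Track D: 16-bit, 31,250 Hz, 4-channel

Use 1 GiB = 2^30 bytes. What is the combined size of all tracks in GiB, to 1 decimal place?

12 min = 720 s.
Track A: 352,800 × 720 × 1 × 2 = 508,032,000 bytes.
Track B: 60,000 × 720 × 1 × 1 = 43,200,000 bytes.
Track C: 352,800 × 720 × 4 × 2 = 2,032,128,000 bytes.
Track D: 31,250 × 720 × 2 × 4 = 180,000,000 bytes.
Total = 2,763,360,000 bytes = 2.6 GiB.

2.6 GiB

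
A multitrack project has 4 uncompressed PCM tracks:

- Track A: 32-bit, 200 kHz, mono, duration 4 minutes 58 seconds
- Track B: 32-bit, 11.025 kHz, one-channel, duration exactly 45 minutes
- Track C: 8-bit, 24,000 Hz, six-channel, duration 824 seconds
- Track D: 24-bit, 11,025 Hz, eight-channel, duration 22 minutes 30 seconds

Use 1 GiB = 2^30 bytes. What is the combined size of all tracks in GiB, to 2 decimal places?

0.78 GiB

Track A: 4 minutes 58 seconds = 298 s; 200,000 × 298 × 4 × 1 = 238,400,000 bytes.
Track B: exactly 45 minutes = 2,700 s; 11,025 × 2,700 × 4 × 1 = 119,070,000 bytes.
Track C: 24,000 × 824 × 1 × 6 = 118,656,000 bytes.
Track D: 22 minutes 30 seconds = 1,350 s; 11,025 × 1,350 × 3 × 8 = 357,210,000 bytes.
Total = 833,336,000 bytes = 0.78 GiB.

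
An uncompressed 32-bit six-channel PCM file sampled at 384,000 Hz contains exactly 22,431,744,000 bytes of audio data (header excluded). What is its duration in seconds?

Byte rate = 384,000 × 4 × 6 = 9,216,000 bytes/s.
Duration = 22,431,744,000 / 9,216,000 = 2,434 s.

2,434 seconds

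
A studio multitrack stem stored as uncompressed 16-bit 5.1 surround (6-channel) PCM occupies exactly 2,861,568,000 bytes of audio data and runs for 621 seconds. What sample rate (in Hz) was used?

Bytes = sample_rate × seconds × bytes_per_sample × channels.
sample_rate = 2,861,568,000 / (621 × 2 × 6) = 2,861,568,000 / 7,452 = 384,000 Hz.

384,000 Hz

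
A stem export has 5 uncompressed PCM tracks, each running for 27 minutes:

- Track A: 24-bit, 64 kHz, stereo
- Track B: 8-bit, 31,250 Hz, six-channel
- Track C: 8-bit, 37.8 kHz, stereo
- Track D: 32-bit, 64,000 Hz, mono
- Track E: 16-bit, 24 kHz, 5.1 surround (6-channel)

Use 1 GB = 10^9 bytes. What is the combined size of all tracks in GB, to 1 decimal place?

1.9 GB

27 minutes = 1,620 s.
Track A: 64,000 × 1,620 × 3 × 2 = 622,080,000 bytes.
Track B: 31,250 × 1,620 × 1 × 6 = 303,750,000 bytes.
Track C: 37,800 × 1,620 × 1 × 2 = 122,472,000 bytes.
Track D: 64,000 × 1,620 × 4 × 1 = 414,720,000 bytes.
Track E: 24,000 × 1,620 × 2 × 6 = 466,560,000 bytes.
Total = 1,929,582,000 bytes = 1.9 GB.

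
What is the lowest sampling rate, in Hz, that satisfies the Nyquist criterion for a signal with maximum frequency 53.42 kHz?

Minimum sample rate = 2 × 53,420 Hz = 106,840 Hz.

106,840 Hz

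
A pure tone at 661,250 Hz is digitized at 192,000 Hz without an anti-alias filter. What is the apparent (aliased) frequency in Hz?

Nyquist = 192,000/2 = 96,000 Hz; 661,250 Hz exceeds it.
Alias = |661,250 − 3×192,000| = |661,250 − 576,000| = 85,250 Hz.

85,250 Hz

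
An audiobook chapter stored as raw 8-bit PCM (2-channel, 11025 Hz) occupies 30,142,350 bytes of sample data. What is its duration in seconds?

1,367 seconds

Byte rate = 11,025 × 1 × 2 = 22,050 bytes/s.
Duration = 30,142,350 / 22,050 = 1,367 s.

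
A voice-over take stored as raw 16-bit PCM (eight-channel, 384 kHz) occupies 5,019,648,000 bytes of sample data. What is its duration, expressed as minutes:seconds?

13:37

Byte rate = 384,000 × 2 × 8 = 6,144,000 bytes/s.
Duration = 5,019,648,000 / 6,144,000 = 817 s.
817 s = 13:37.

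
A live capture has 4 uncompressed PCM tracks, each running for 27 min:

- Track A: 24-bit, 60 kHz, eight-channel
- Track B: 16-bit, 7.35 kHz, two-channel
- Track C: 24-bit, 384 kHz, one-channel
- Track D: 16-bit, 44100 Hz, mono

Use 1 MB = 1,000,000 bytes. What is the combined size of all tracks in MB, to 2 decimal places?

27 min = 1,620 s.
Track A: 60,000 × 1,620 × 3 × 8 = 2,332,800,000 bytes.
Track B: 7,350 × 1,620 × 2 × 2 = 47,628,000 bytes.
Track C: 384,000 × 1,620 × 3 × 1 = 1,866,240,000 bytes.
Track D: 44,100 × 1,620 × 2 × 1 = 142,884,000 bytes.
Total = 4,389,552,000 bytes = 4389.55 MB.

4389.55 MB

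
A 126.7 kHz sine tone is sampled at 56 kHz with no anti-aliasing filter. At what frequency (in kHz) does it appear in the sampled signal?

Nyquist = 56,000/2 = 28,000 Hz; 126,700 Hz exceeds it.
Alias = |126,700 − 2×56,000| = |126,700 − 112,000| = 14,700 Hz = 14.7 kHz.

14.7 kHz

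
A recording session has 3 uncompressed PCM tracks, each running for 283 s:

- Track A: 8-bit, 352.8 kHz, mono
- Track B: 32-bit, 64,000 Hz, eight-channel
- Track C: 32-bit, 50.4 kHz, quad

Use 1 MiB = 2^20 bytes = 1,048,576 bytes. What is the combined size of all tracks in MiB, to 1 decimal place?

865.6 MiB

Track A: 352,800 × 283 × 1 × 1 = 99,842,400 bytes.
Track B: 64,000 × 283 × 4 × 8 = 579,584,000 bytes.
Track C: 50,400 × 283 × 4 × 4 = 228,211,200 bytes.
Total = 907,637,600 bytes = 865.6 MiB.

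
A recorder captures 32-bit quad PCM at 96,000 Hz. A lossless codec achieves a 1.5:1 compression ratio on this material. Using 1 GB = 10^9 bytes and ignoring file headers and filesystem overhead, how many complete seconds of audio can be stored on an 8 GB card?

Uncompressed byte rate = 96,000 × 4 × 4 = 1,536,000 bytes/s.
After 1.5:1 compression, effective rate ≈ 1024000 bytes/s.
Capacity = 8 × 1,000,000,000 = 8,000,000,000 bytes.
8,000,000,000 / effective rate ≈ 7812.5 s → 7,812 seconds.

7,812 seconds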